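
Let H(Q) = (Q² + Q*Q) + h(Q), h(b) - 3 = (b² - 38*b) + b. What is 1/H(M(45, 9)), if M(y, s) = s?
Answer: -1/87 ≈ -0.011494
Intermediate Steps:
h(b) = 3 + b² - 37*b (h(b) = 3 + ((b² - 38*b) + b) = 3 + (b² - 37*b) = 3 + b² - 37*b)
H(Q) = 3 - 37*Q + 3*Q² (H(Q) = (Q² + Q*Q) + (3 + Q² - 37*Q) = (Q² + Q²) + (3 + Q² - 37*Q) = 2*Q² + (3 + Q² - 37*Q) = 3 - 37*Q + 3*Q²)
1/H(M(45, 9)) = 1/(3 - 37*9 + 3*9²) = 1/(3 - 333 + 3*81) = 1/(3 - 333 + 243) = 1/(-87) = -1/87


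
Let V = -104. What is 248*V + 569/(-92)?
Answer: -2373433/92 ≈ -25798.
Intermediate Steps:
248*V + 569/(-92) = 248*(-104) + 569/(-92) = -25792 + 569*(-1/92) = -25792 - 569/92 = -2373433/92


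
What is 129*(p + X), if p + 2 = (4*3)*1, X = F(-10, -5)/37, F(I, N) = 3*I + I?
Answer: 42570/37 ≈ 1150.5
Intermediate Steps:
F(I, N) = 4*I
X = -40/37 (X = (4*(-10))/37 = -40*1/37 = -40/37 ≈ -1.0811)
p = 10 (p = -2 + (4*3)*1 = -2 + 12*1 = -2 + 12 = 10)
129*(p + X) = 129*(10 - 40/37) = 129*(330/37) = 42570/37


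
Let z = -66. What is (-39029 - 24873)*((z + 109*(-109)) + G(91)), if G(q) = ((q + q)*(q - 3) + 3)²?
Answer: -16397024047428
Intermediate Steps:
G(q) = (3 + 2*q*(-3 + q))² (G(q) = ((2*q)*(-3 + q) + 3)² = (2*q*(-3 + q) + 3)² = (3 + 2*q*(-3 + q))²)
(-39029 - 24873)*((z + 109*(-109)) + G(91)) = (-39029 - 24873)*((-66 + 109*(-109)) + (3 - 6*91 + 2*91²)²) = -63902*((-66 - 11881) + (3 - 546 + 2*8281)²) = -63902*(-11947 + (3 - 546 + 16562)²) = -63902*(-11947 + 16019²) = -63902*(-11947 + 256608361) = -63902*256596414 = -16397024047428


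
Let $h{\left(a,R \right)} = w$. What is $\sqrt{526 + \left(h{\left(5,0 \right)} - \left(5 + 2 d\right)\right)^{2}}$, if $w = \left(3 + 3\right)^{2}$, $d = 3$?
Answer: $\sqrt{1151} \approx 33.926$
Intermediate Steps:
$w = 36$ ($w = 6^{2} = 36$)
$h{\left(a,R \right)} = 36$
$\sqrt{526 + \left(h{\left(5,0 \right)} - \left(5 + 2 d\right)\right)^{2}} = \sqrt{526 + \left(36 - 11\right)^{2}} = \sqrt{526 + 25^{2}} = \sqrt{526 + 625} = \sqrt{1151}$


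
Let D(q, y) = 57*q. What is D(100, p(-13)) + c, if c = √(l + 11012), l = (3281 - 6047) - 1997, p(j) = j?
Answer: 5700 + √6249 ≈ 5779.0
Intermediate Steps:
l = -4763 (l = -2766 - 1997 = -4763)
c = √6249 (c = √(-4763 + 11012) = √6249 ≈ 79.051)
D(100, p(-13)) + c = 57*100 + √6249 = 5700 + √6249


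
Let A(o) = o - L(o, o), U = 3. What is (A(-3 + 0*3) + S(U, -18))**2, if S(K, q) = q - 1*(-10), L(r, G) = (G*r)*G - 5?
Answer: 441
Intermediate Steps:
L(r, G) = -5 + r*G**2 (L(r, G) = r*G**2 - 5 = -5 + r*G**2)
A(o) = 5 + o - o**3 (A(o) = o - (-5 + o*o**2) = o - (-5 + o**3) = o + (5 - o**3) = 5 + o - o**3)
S(K, q) = 10 + q (S(K, q) = q + 10 = 10 + q)
(A(-3 + 0*3) + S(U, -18))**2 = ((5 + (-3 + 0*3) - (-3 + 0*3)**3) + (10 - 18))**2 = ((5 + (-3 + 0) - (-3 + 0)**3) - 8)**2 = ((5 - 3 - 1*(-3)**3) - 8)**2 = ((5 - 3 - 1*(-27)) - 8)**2 = ((5 - 3 + 27) - 8)**2 = (29 - 8)**2 = 21**2 = 441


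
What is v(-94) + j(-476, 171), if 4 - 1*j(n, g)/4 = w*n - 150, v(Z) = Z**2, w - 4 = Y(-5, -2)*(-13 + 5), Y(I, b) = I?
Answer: 93228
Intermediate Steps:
w = 44 (w = 4 - 5*(-13 + 5) = 4 - 5*(-8) = 4 + 40 = 44)
j(n, g) = 616 - 176*n (j(n, g) = 16 - 4*(44*n - 150) = 16 - 4*(-150 + 44*n) = 16 + (600 - 176*n) = 616 - 176*n)
v(-94) + j(-476, 171) = (-94)**2 + (616 - 176*(-476)) = 8836 + (616 + 83776) = 8836 + 84392 = 93228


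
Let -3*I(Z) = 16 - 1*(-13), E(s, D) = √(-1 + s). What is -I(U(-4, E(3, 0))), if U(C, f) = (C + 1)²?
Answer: 29/3 ≈ 9.6667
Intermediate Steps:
U(C, f) = (1 + C)²
I(Z) = -29/3 (I(Z) = -(16 - 1*(-13))/3 = -(16 + 13)/3 = -⅓*29 = -29/3)
-I(U(-4, E(3, 0))) = -1*(-29/3) = 29/3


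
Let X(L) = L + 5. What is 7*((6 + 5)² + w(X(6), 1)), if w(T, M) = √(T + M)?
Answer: 847 + 14*√3 ≈ 871.25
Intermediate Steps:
X(L) = 5 + L
w(T, M) = √(M + T)
7*((6 + 5)² + w(X(6), 1)) = 7*((6 + 5)² + √(1 + (5 + 6))) = 7*(11² + √(1 + 11)) = 7*(121 + √12) = 7*(121 + 2*√3) = 847 + 14*√3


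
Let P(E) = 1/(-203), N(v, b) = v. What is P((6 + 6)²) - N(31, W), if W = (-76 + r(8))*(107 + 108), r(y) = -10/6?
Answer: -6294/203 ≈ -31.005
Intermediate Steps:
r(y) = -5/3 (r(y) = -10*⅙ = -5/3)
W = -50095/3 (W = (-76 - 5/3)*(107 + 108) = -233/3*215 = -50095/3 ≈ -16698.)
P(E) = -1/203
P((6 + 6)²) - N(31, W) = -1/203 - 1*31 = -1/203 - 31 = -6294/203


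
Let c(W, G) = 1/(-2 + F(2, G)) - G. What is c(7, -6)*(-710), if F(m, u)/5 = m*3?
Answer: -59995/14 ≈ -4285.4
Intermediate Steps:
F(m, u) = 15*m (F(m, u) = 5*(m*3) = 5*(3*m) = 15*m)
c(W, G) = 1/28 - G (c(W, G) = 1/(-2 + 15*2) - G = 1/(-2 + 30) - G = 1/28 - G)
c(7, -6)*(-710) = (1/28 - 1*(-6))*(-710) = (1/28 + 6)*(-710) = (169/28)*(-710) = -59995/14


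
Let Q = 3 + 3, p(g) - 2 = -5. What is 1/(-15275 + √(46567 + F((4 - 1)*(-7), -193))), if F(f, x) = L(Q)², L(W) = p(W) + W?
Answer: -15275/233279049 - 4*√2911/233279049 ≈ -6.6405e-5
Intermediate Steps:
p(g) = -3 (p(g) = 2 - 5 = -3)
Q = 6
L(W) = -3 + W
F(f, x) = 9 (F(f, x) = (-3 + 6)² = 3² = 9)
1/(-15275 + √(46567 + F((4 - 1)*(-7), -193))) = 1/(-15275 + √(46567 + 9)) = 1/(-15275 + √46576) = 1/(-15275 + 4*√2911)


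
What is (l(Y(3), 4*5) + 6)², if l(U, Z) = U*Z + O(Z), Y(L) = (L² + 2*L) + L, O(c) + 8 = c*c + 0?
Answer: 574564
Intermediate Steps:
O(c) = -8 + c² (O(c) = -8 + (c*c + 0) = -8 + (c² + 0) = -8 + c²)
Y(L) = L² + 3*L
l(U, Z) = -8 + Z² + U*Z (l(U, Z) = U*Z + (-8 + Z²) = -8 + Z² + U*Z)
(l(Y(3), 4*5) + 6)² = ((-8 + (4*5)² + (3*(3 + 3))*(4*5)) + 6)² = ((-8 + 20² + (3*6)*20) + 6)² = ((-8 + 400 + 18*20) + 6)² = ((-8 + 400 + 360) + 6)² = (752 + 6)² = 758² = 574564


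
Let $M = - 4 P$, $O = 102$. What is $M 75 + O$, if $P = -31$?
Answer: $9402$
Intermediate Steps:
$M = 124$ ($M = \left(-4\right) \left(-31\right) = 124$)
$M 75 + O = 124 \cdot 75 + 102 = 9300 + 102 = 9402$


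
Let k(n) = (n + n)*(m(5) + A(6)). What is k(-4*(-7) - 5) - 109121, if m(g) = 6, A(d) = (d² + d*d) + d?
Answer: -105257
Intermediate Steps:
A(d) = d + 2*d² (A(d) = (d² + d²) + d = 2*d² + d = d + 2*d²)
k(n) = 168*n (k(n) = (n + n)*(6 + 6*(1 + 2*6)) = (2*n)*(6 + 6*(1 + 12)) = (2*n)*(6 + 6*13) = (2*n)*(6 + 78) = (2*n)*84 = 168*n)
k(-4*(-7) - 5) - 109121 = 168*(-4*(-7) - 5) - 109121 = 168*(28 - 5) - 109121 = 168*23 - 109121 = 3864 - 109121 = -105257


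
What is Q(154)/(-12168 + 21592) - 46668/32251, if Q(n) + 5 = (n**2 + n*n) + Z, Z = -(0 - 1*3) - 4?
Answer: 544868347/151966712 ≈ 3.5854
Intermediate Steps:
Z = -1 (Z = -(0 - 3) - 4 = -1*(-3) - 4 = 3 - 4 = -1)
Q(n) = -6 + 2*n**2 (Q(n) = -5 + ((n**2 + n*n) - 1) = -5 + ((n**2 + n**2) - 1) = -5 + (2*n**2 - 1) = -5 + (-1 + 2*n**2) = -6 + 2*n**2)
Q(154)/(-12168 + 21592) - 46668/32251 = (-6 + 2*154**2)/(-12168 + 21592) - 46668/32251 = (-6 + 2*23716)/9424 - 46668*1/32251 = (-6 + 47432)*(1/9424) - 46668/32251 = 47426*(1/9424) - 46668/32251 = 23713/4712 - 46668/32251 = 544868347/151966712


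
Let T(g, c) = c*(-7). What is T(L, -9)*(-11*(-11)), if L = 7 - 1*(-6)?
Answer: 7623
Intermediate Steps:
L = 13 (L = 7 + 6 = 13)
T(g, c) = -7*c
T(L, -9)*(-11*(-11)) = (-7*(-9))*(-11*(-11)) = 63*121 = 7623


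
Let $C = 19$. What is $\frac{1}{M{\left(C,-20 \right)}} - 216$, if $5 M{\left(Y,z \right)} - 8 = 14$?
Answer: $- \frac{4747}{22} \approx -215.77$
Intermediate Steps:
$M{\left(Y,z \right)} = \frac{22}{5}$ ($M{\left(Y,z \right)} = \frac{8}{5} + \frac{1}{5} \cdot 14 = \frac{8}{5} + \frac{14}{5} = \frac{22}{5}$)
$\frac{1}{M{\left(C,-20 \right)}} - 216 = \frac{1}{\frac{22}{5}} - 216 = \frac{5}{22} - 216 = - \frac{4747}{22}$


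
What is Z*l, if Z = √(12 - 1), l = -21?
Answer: -21*√11 ≈ -69.649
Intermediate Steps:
Z = √11 ≈ 3.3166
Z*l = √11*(-21) = -21*√11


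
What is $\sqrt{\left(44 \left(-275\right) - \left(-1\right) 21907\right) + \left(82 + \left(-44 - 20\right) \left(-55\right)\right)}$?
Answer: $\sqrt{13409} \approx 115.8$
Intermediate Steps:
$\sqrt{\left(44 \left(-275\right) - \left(-1\right) 21907\right) + \left(82 + \left(-44 - 20\right) \left(-55\right)\right)} = \sqrt{\left(-12100 - -21907\right) + \left(82 + \left(-44 - 20\right) \left(-55\right)\right)} = \sqrt{\left(-12100 + 21907\right) + \left(82 - -3520\right)} = \sqrt{9807 + \left(82 + 3520\right)} = \sqrt{9807 + 3602} = \sqrt{13409}$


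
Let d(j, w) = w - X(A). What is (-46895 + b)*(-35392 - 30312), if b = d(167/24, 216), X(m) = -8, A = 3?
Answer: 3066471384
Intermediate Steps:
d(j, w) = 8 + w (d(j, w) = w - 1*(-8) = w + 8 = 8 + w)
b = 224 (b = 8 + 216 = 224)
(-46895 + b)*(-35392 - 30312) = (-46895 + 224)*(-35392 - 30312) = -46671*(-65704) = 3066471384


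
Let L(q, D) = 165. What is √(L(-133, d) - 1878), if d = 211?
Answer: I*√1713 ≈ 41.388*I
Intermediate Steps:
√(L(-133, d) - 1878) = √(165 - 1878) = √(-1713) = I*√1713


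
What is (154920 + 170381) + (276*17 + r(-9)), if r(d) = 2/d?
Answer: 2969935/9 ≈ 3.2999e+5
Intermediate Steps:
(154920 + 170381) + (276*17 + r(-9)) = (154920 + 170381) + (276*17 + 2/(-9)) = 325301 + (4692 + 2*(-1/9)) = 325301 + (4692 - 2/9) = 325301 + 42226/9 = 2969935/9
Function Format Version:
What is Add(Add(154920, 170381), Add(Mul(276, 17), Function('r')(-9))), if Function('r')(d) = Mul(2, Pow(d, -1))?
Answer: Rational(2969935, 9) ≈ 3.2999e+5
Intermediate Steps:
Add(Add(154920, 170381), Add(Mul(276, 17), Function('r')(-9))) = Add(Add(154920, 170381), Add(Mul(276, 17), Mul(2, Pow(-9, -1)))) = Add(325301, Add(4692, Mul(2, Rational(-1, 9)))) = Add(325301, Add(4692, Rational(-2, 9))) = Add(325301, Rational(42226, 9)) = Rational(2969935, 9)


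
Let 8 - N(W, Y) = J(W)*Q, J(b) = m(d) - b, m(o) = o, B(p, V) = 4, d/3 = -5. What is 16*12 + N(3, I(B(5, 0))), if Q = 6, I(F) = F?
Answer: 308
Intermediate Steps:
d = -15 (d = 3*(-5) = -15)
J(b) = -15 - b
N(W, Y) = 98 + 6*W (N(W, Y) = 8 - (-15 - W)*6 = 8 - (-90 - 6*W) = 8 + (90 + 6*W) = 98 + 6*W)
16*12 + N(3, I(B(5, 0))) = 16*12 + (98 + 6*3) = 192 + (98 + 18) = 192 + 116 = 308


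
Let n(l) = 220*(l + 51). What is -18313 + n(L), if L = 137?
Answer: 23047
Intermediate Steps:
n(l) = 11220 + 220*l (n(l) = 220*(51 + l) = 11220 + 220*l)
-18313 + n(L) = -18313 + (11220 + 220*137) = -18313 + (11220 + 30140) = -18313 + 41360 = 23047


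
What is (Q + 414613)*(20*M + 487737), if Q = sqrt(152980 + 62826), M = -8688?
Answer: 130178945901 + 313977*sqrt(215806) ≈ 1.3032e+11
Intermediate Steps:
Q = sqrt(215806) ≈ 464.55
(Q + 414613)*(20*M + 487737) = (sqrt(215806) + 414613)*(20*(-8688) + 487737) = (414613 + sqrt(215806))*(-173760 + 487737) = (414613 + sqrt(215806))*313977 = 130178945901 + 313977*sqrt(215806)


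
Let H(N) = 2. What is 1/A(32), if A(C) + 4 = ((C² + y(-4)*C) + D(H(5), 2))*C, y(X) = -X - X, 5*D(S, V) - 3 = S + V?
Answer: 5/205004 ≈ 2.4390e-5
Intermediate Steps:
D(S, V) = ⅗ + S/5 + V/5 (D(S, V) = ⅗ + (S + V)/5 = ⅗ + (S/5 + V/5) = ⅗ + S/5 + V/5)
y(X) = -2*X
A(C) = -4 + C*(7/5 + C² + 8*C) (A(C) = -4 + ((C² + (-2*(-4))*C) + (⅗ + (⅕)*2 + (⅕)*2))*C = -4 + ((C² + 8*C) + (⅗ + ⅖ + ⅖))*C = -4 + ((C² + 8*C) + 7/5)*C = -4 + (7/5 + C² + 8*C)*C = -4 + C*(7/5 + C² + 8*C))
1/A(32) = 1/(-4 + 32³ + 8*32² + (7/5)*32) = 1/(-4 + 32768 + 8*1024 + 224/5) = 1/(-4 + 32768 + 8192 + 224/5) = 1/(205004/5) = 5/205004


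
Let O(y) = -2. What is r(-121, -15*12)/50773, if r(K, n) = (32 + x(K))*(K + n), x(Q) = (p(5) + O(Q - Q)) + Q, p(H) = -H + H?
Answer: 27391/50773 ≈ 0.53948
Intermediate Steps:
p(H) = 0
x(Q) = -2 + Q (x(Q) = (0 - 2) + Q = -2 + Q)
r(K, n) = (30 + K)*(K + n) (r(K, n) = (32 + (-2 + K))*(K + n) = (30 + K)*(K + n))
r(-121, -15*12)/50773 = ((-121)² + 30*(-121) + 30*(-15*12) - (-1815)*12)/50773 = (14641 - 3630 + 30*(-180) - 121*(-180))*(1/50773) = (14641 - 3630 - 5400 + 21780)*(1/50773) = 27391*(1/50773) = 27391/50773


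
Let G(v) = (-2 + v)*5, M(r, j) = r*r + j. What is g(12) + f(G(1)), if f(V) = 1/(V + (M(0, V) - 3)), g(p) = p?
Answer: 155/13 ≈ 11.923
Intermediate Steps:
M(r, j) = j + r² (M(r, j) = r² + j = j + r²)
G(v) = -10 + 5*v
f(V) = 1/(-3 + 2*V) (f(V) = 1/(V + ((V + 0²) - 3)) = 1/(V + ((V + 0) - 3)) = 1/(V + (V - 3)) = 1/(V + (-3 + V)) = 1/(-3 + 2*V))
g(12) + f(G(1)) = 12 + 1/(-3 + 2*(-10 + 5*1)) = 12 + 1/(-3 + 2*(-10 + 5)) = 12 + 1/(-3 + 2*(-5)) = 12 + 1/(-3 - 10) = 12 + 1/(-13) = 12 - 1/13 = 155/13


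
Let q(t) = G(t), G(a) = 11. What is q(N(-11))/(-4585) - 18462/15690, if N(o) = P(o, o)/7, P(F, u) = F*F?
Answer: -2827362/2397955 ≈ -1.1791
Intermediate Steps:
P(F, u) = F²
N(o) = o²/7
q(t) = 11
q(N(-11))/(-4585) - 18462/15690 = 11/(-4585) - 18462/15690 = 11*(-1/4585) - 18462*1/15690 = -11/4585 - 3077/2615 = -2827362/2397955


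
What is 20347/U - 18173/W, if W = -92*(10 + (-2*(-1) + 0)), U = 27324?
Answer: 1880515/109296 ≈ 17.206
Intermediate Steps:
W = -1104 (W = -92*(10 + (2 + 0)) = -92*(10 + 2) = -92*12 = -1104)
20347/U - 18173/W = 20347/27324 - 18173/(-1104) = 20347*(1/27324) - 18173*(-1/1104) = 20347/27324 + 18173/1104 = 1880515/109296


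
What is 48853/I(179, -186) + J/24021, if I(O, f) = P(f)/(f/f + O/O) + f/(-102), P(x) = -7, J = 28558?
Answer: -13299100412/456399 ≈ -29139.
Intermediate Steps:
I(O, f) = -7/2 - f/102 (I(O, f) = -7/(f/f + O/O) + f/(-102) = -7/(1 + 1) + f*(-1/102) = -7/2 - f/102)
48853/I(179, -186) + J/24021 = 48853/(-7/2 - 1/102*(-186)) + 28558/24021 = 48853/(-7/2 + 31/17) + 28558*(1/24021) = 48853/(-57/34) + 28558/24021 = 48853*(-34/57) + 28558/24021 = -1661002/57 + 28558/24021 = -13299100412/456399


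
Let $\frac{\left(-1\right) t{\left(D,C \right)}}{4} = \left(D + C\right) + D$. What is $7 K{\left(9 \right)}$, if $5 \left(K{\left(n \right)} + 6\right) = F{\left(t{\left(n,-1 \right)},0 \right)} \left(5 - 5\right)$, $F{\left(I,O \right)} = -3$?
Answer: $-42$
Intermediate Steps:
$t{\left(D,C \right)} = - 8 D - 4 C$ ($t{\left(D,C \right)} = - 4 \left(\left(D + C\right) + D\right) = - 4 \left(\left(C + D\right) + D\right) = - 4 \left(C + 2 D\right) = - 8 D - 4 C$)
$K{\left(n \right)} = -6$ ($K{\left(n \right)} = -6 + \frac{\left(-3\right) \left(5 - 5\right)}{5} = -6 + \frac{\left(-3\right) 0}{5} = -6 + \frac{1}{5} \cdot 0 = -6 + 0 = -6$)
$7 K{\left(9 \right)} = 7 \left(-6\right) = -42$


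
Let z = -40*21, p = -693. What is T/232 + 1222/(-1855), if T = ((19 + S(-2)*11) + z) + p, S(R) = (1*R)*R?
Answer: -1505177/215180 ≈ -6.9950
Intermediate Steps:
S(R) = R**2 (S(R) = R*R = R**2)
z = -840
T = -1470 (T = ((19 + (-2)**2*11) - 840) - 693 = ((19 + 4*11) - 840) - 693 = ((19 + 44) - 840) - 693 = (63 - 840) - 693 = -777 - 693 = -1470)
T/232 + 1222/(-1855) = -1470/232 + 1222/(-1855) = -1470*1/232 + 1222*(-1/1855) = -735/116 - 1222/1855 = -1505177/215180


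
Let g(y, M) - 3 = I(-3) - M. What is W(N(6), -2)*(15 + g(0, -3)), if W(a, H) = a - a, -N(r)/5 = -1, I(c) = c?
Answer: 0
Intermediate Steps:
N(r) = 5 (N(r) = -5*(-1) = 5)
W(a, H) = 0
g(y, M) = -M (g(y, M) = 3 + (-3 - M) = -M)
W(N(6), -2)*(15 + g(0, -3)) = 0*(15 - 1*(-3)) = 0*(15 + 3) = 0*18 = 0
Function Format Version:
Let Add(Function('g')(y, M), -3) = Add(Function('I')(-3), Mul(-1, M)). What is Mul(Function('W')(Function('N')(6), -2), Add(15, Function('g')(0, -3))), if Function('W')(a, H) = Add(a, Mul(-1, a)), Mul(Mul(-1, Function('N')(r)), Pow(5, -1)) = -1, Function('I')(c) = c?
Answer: 0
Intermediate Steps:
Function('N')(r) = 5 (Function('N')(r) = Mul(-5, -1) = 5)
Function('W')(a, H) = 0
Function('g')(y, M) = Mul(-1, M) (Function('g')(y, M) = Add(3, Add(-3, Mul(-1, M))) = Mul(-1, M))
Mul(Function('W')(Function('N')(6), -2), Add(15, Function('g')(0, -3))) = Mul(0, Add(15, Mul(-1, -3))) = Mul(0, Add(15, 3)) = Mul(0, 18) = 0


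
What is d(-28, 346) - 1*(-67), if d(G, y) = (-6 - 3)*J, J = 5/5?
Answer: 58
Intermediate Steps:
J = 1 (J = 5*(1/5) = 1)
d(G, y) = -9 (d(G, y) = (-6 - 3)*1 = -9*1 = -9)
d(-28, 346) - 1*(-67) = -9 - 1*(-67) = -9 + 67 = 58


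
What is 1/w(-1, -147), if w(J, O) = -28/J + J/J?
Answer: 1/29 ≈ 0.034483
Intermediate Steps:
w(J, O) = 1 - 28/J (w(J, O) = -28/J + 1 = 1 - 28/J)
1/w(-1, -147) = 1/((-28 - 1)/(-1)) = 1/(-1*(-29)) = 1/29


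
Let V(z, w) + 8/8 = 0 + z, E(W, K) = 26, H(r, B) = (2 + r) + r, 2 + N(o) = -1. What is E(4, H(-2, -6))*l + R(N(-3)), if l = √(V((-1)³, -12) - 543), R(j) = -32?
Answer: -32 + 26*I*√545 ≈ -32.0 + 606.98*I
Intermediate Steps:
N(o) = -3 (N(o) = -2 - 1 = -3)
H(r, B) = 2 + 2*r
V(z, w) = -1 + z (V(z, w) = -1 + (0 + z) = -1 + z)
l = I*√545 (l = √((-1 + (-1)³) - 543) = √((-1 - 1) - 543) = √(-2 - 543) = √(-545) = I*√545 ≈ 23.345*I)
E(4, H(-2, -6))*l + R(N(-3)) = 26*(I*√545) - 32 = 26*I*√545 - 32 = -32 + 26*I*√545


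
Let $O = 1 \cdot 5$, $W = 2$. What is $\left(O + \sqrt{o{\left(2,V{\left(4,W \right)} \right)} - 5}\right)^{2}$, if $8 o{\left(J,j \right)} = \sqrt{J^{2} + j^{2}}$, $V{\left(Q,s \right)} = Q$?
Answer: $\frac{\left(10 + i \sqrt{20 - \sqrt{5}}\right)^{2}}{4} \approx 20.559 + 21.074 i$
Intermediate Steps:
$o{\left(J,j \right)} = \frac{\sqrt{J^{2} + j^{2}}}{8}$
$O = 5$
$\left(O + \sqrt{o{\left(2,V{\left(4,W \right)} \right)} - 5}\right)^{2} = \left(5 + \sqrt{\frac{\sqrt{2^{2} + 4^{2}}}{8} - 5}\right)^{2} = \left(5 + \sqrt{\frac{\sqrt{4 + 16}}{8} - 5}\right)^{2} = \left(5 + \sqrt{\frac{\sqrt{20}}{8} - 5}\right)^{2} = \left(5 + \sqrt{\frac{2 \sqrt{5}}{8} - 5}\right)^{2} = \left(5 + \sqrt{\frac{\sqrt{5}}{4} - 5}\right)^{2} = \left(5 + \sqrt{-5 + \frac{\sqrt{5}}{4}}\right)^{2}$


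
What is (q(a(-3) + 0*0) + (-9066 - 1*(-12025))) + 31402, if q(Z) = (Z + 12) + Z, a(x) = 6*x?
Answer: 34337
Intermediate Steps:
q(Z) = 12 + 2*Z (q(Z) = (12 + Z) + Z = 12 + 2*Z)
(q(a(-3) + 0*0) + (-9066 - 1*(-12025))) + 31402 = ((12 + 2*(6*(-3) + 0*0)) + (-9066 - 1*(-12025))) + 31402 = ((12 + 2*(-18 + 0)) + (-9066 + 12025)) + 31402 = ((12 + 2*(-18)) + 2959) + 31402 = ((12 - 36) + 2959) + 31402 = (-24 + 2959) + 31402 = 2935 + 31402 = 34337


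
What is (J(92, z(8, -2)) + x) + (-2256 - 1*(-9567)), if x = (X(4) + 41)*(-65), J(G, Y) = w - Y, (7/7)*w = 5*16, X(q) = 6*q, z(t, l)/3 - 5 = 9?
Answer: 3124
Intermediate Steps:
z(t, l) = 42 (z(t, l) = 15 + 3*9 = 15 + 27 = 42)
w = 80 (w = 5*16 = 80)
J(G, Y) = 80 - Y
x = -4225 (x = (6*4 + 41)*(-65) = (24 + 41)*(-65) = 65*(-65) = -4225)
(J(92, z(8, -2)) + x) + (-2256 - 1*(-9567)) = ((80 - 1*42) - 4225) + (-2256 - 1*(-9567)) = ((80 - 42) - 4225) + (-2256 + 9567) = (38 - 4225) + 7311 = -4187 + 7311 = 3124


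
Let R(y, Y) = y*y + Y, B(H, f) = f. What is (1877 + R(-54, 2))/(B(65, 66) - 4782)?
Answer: -4795/4716 ≈ -1.0168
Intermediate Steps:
R(y, Y) = Y + y**2 (R(y, Y) = y**2 + Y = Y + y**2)
(1877 + R(-54, 2))/(B(65, 66) - 4782) = (1877 + (2 + (-54)**2))/(66 - 4782) = (1877 + (2 + 2916))/(-4716) = (1877 + 2918)*(-1/4716) = 4795*(-1/4716) = -4795/4716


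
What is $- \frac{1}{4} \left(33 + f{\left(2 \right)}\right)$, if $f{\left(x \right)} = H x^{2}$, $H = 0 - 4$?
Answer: $- \frac{17}{4} \approx -4.25$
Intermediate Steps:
$H = -4$ ($H = 0 - 4 = -4$)
$f{\left(x \right)} = - 4 x^{2}$
$- \frac{1}{4} \left(33 + f{\left(2 \right)}\right) = - \frac{1}{4} \left(33 - 4 \cdot 2^{2}\right) = \left(-1\right) \frac{1}{4} \left(33 - 16\right) = - \frac{33 - 16}{4} = \left(- \frac{1}{4}\right) 17 = - \frac{17}{4}$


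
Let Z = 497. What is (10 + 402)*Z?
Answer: 204764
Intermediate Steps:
(10 + 402)*Z = (10 + 402)*497 = 412*497 = 204764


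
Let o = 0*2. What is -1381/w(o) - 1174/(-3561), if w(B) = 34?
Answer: -4877825/121074 ≈ -40.288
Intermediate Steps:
o = 0
-1381/w(o) - 1174/(-3561) = -1381/34 - 1174/(-3561) = -1381*1/34 - 1174*(-1/3561) = -1381/34 + 1174/3561 = -4877825/121074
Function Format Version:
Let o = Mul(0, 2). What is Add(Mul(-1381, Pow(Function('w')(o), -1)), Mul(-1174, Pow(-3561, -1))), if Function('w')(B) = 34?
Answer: Rational(-4877825, 121074) ≈ -40.288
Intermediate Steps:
o = 0
Add(Mul(-1381, Pow(Function('w')(o), -1)), Mul(-1174, Pow(-3561, -1))) = Add(Mul(-1381, Pow(34, -1)), Mul(-1174, Pow(-3561, -1))) = Add(Mul(-1381, Rational(1, 34)), Mul(-1174, Rational(-1, 3561))) = Add(Rational(-1381, 34), Rational(1174, 3561)) = Rational(-4877825, 121074)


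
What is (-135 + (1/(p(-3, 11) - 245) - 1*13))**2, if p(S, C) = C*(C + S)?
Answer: 539958169/24649 ≈ 21906.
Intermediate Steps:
(-135 + (1/(p(-3, 11) - 245) - 1*13))**2 = (-135 + (1/(11*(11 - 3) - 245) - 1*13))**2 = (-135 + (1/(11*8 - 245) - 13))**2 = (-135 + (1/(88 - 245) - 13))**2 = (-135 + (1/(-157) - 13))**2 = (-135 + (-1/157 - 13))**2 = (-135 - 2042/157)**2 = (-23237/157)**2 = 539958169/24649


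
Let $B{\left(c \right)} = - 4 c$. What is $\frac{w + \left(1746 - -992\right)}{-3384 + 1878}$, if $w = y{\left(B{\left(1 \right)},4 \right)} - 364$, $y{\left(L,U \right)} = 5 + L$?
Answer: $- \frac{2375}{1506} \approx -1.577$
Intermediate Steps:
$w = -363$ ($w = \left(5 - 4\right) - 364 = 1 - 364 = -363$)
$\frac{w + \left(1746 - -992\right)}{-3384 + 1878} = \frac{-363 + \left(1746 - -992\right)}{-3384 + 1878} = \frac{-363 + \left(1746 + 992\right)}{-1506} = \left(-363 + 2738\right) \left(- \frac{1}{1506}\right) = 2375 \left(- \frac{1}{1506}\right) = - \frac{2375}{1506}$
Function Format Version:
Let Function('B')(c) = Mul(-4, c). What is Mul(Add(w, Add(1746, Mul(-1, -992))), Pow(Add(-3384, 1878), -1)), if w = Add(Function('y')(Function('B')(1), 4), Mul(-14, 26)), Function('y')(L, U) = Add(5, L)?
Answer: Rational(-2375, 1506) ≈ -1.5770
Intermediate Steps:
w = -363 (w = Add(Add(5, Mul(-4, 1)), Mul(-14, 26)) = Add(Add(5, -4), -364) = Add(1, -364) = -363)
Mul(Add(w, Add(1746, Mul(-1, -992))), Pow(Add(-3384, 1878), -1)) = Mul(Add(-363, Add(1746, Mul(-1, -992))), Pow(Add(-3384, 1878), -1)) = Mul(Add(-363, Add(1746, 992)), Pow(-1506, -1)) = Mul(Add(-363, 2738), Rational(-1, 1506)) = Mul(2375, Rational(-1, 1506)) = Rational(-2375, 1506)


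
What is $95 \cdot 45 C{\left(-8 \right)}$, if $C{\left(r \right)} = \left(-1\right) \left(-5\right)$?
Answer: $21375$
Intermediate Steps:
$C{\left(r \right)} = 5$
$95 \cdot 45 C{\left(-8 \right)} = 95 \cdot 45 \cdot 5 = 4275 \cdot 5 = 21375$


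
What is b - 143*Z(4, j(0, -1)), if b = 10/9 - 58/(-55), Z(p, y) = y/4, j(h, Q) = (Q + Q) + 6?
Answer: -69713/495 ≈ -140.83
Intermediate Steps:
j(h, Q) = 6 + 2*Q (j(h, Q) = 2*Q + 6 = 6 + 2*Q)
Z(p, y) = y/4 (Z(p, y) = y*(¼) = y/4)
b = 1072/495 (b = 10*(⅑) - 58*(-1/55) = 10/9 + 58/55 = 1072/495 ≈ 2.1657)
b - 143*Z(4, j(0, -1)) = 1072/495 - 143*(6 + 2*(-1))/4 = 1072/495 - 143*(6 - 2)/4 = 1072/495 - 143*4/4 = 1072/495 - 143*1 = 1072/495 - 143 = -69713/495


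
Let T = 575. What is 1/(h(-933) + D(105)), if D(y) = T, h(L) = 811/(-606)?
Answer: 606/347639 ≈ 0.0017432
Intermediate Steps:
h(L) = -811/606 (h(L) = 811*(-1/606) = -811/606)
D(y) = 575
1/(h(-933) + D(105)) = 1/(-811/606 + 575) = 1/(347639/606) = 606/347639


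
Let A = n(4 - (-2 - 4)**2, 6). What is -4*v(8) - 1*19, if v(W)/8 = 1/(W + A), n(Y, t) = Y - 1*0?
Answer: -53/3 ≈ -17.667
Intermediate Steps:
n(Y, t) = Y (n(Y, t) = Y + 0 = Y)
A = -32 (A = 4 - (-2 - 4)**2 = 4 - 1*(-6)**2 = 4 - 1*36 = 4 - 36 = -32)
v(W) = 8/(-32 + W) (v(W) = 8/(W - 32) = 8/(-32 + W))
-4*v(8) - 1*19 = -32/(-32 + 8) - 1*19 = -32/(-24) - 19 = -32*(-1)/24 - 19 = -4*(-1/3) - 19 = 4/3 - 19 = -53/3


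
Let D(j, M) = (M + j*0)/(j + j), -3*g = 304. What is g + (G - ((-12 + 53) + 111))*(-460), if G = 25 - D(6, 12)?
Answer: 176336/3 ≈ 58779.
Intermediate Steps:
g = -304/3 (g = -⅓*304 = -304/3 ≈ -101.33)
D(j, M) = M/(2*j) (D(j, M) = (M + 0)/((2*j)) = M*(1/(2*j)) = M/(2*j))
G = 24 (G = 25 - 12/(2*6) = 25 - 1*1 = 25 - 1 = 24)
g + (G - ((-12 + 53) + 111))*(-460) = -304/3 + (24 - ((-12 + 53) + 111))*(-460) = -304/3 + (24 - (41 + 111))*(-460) = -304/3 + (24 - 1*152)*(-460) = -304/3 + (24 - 152)*(-460) = -304/3 - 128*(-460) = -304/3 + 58880 = 176336/3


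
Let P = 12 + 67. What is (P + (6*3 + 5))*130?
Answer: 13260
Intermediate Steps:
P = 79
(P + (6*3 + 5))*130 = (79 + (6*3 + 5))*130 = (79 + (18 + 5))*130 = (79 + 23)*130 = 102*130 = 13260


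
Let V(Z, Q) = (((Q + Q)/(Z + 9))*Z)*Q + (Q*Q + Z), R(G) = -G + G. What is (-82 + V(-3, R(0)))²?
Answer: 7225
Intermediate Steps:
R(G) = 0
V(Z, Q) = Z + Q² + 2*Z*Q²/(9 + Z) (V(Z, Q) = (((2*Q)/(9 + Z))*Z)*Q + (Q² + Z) = ((2*Q/(9 + Z))*Z)*Q + (Z + Q²) = (2*Q*Z/(9 + Z))*Q + (Z + Q²) = 2*Z*Q²/(9 + Z) + (Z + Q²) = Z + Q² + 2*Z*Q²/(9 + Z))
(-82 + V(-3, R(0)))² = (-82 + ((-3)² + 9*(-3) + 9*0² + 3*(-3)*0²)/(9 - 3))² = (-82 + (9 - 27 + 9*0 + 3*(-3)*0)/6)² = (-82 + (9 - 27 + 0 + 0)/6)² = (-82 + (⅙)*(-18))² = (-82 - 3)² = (-85)² = 7225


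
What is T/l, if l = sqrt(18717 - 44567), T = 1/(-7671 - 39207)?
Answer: I*sqrt(1034)/242359260 ≈ 1.3268e-7*I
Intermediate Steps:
T = -1/46878 (T = 1/(-46878) = -1/46878 ≈ -2.1332e-5)
l = 5*I*sqrt(1034) (l = sqrt(-25850) = 5*I*sqrt(1034) ≈ 160.78*I)
T/l = -(-I*sqrt(1034)/5170)/46878 = -(-1)*I*sqrt(1034)/242359260 = I*sqrt(1034)/242359260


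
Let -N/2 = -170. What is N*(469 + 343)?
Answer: 276080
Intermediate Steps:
N = 340 (N = -2*(-170) = 340)
N*(469 + 343) = 340*(469 + 343) = 340*812 = 276080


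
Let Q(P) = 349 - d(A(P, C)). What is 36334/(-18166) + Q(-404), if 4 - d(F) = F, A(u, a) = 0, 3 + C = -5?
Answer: 3115468/9083 ≈ 343.00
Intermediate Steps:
C = -8 (C = -3 - 5 = -8)
d(F) = 4 - F
Q(P) = 345 (Q(P) = 349 - (4 - 1*0) = 349 - (4 + 0) = 349 - 1*4 = 349 - 4 = 345)
36334/(-18166) + Q(-404) = 36334/(-18166) + 345 = 36334*(-1/18166) + 345 = -18167/9083 + 345 = 3115468/9083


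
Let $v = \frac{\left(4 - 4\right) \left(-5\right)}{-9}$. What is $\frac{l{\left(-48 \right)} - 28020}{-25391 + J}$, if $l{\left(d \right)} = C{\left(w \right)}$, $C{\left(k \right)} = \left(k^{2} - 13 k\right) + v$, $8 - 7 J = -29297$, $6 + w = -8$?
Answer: $\frac{96747}{74216} \approx 1.3036$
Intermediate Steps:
$w = -14$ ($w = -6 - 8 = -14$)
$J = \frac{29305}{7}$ ($J = \frac{8}{7} - - \frac{29297}{7} = \frac{8}{7} + \frac{29297}{7} = \frac{29305}{7} \approx 4186.4$)
$v = 0$ ($v = 0 \left(-5\right) \left(- \frac{1}{9}\right) = 0 \left(- \frac{1}{9}\right) = 0$)
$C{\left(k \right)} = k^{2} - 13 k$ ($C{\left(k \right)} = \left(k^{2} - 13 k\right) + 0 = k^{2} - 13 k$)
$l{\left(d \right)} = 378$ ($l{\left(d \right)} = - 14 \left(-13 - 14\right) = \left(-14\right) \left(-27\right) = 378$)
$\frac{l{\left(-48 \right)} - 28020}{-25391 + J} = \frac{378 - 28020}{-25391 + \frac{29305}{7}} = - \frac{27642}{- \frac{148432}{7}} = \left(-27642\right) \left(- \frac{7}{148432}\right) = \frac{96747}{74216}$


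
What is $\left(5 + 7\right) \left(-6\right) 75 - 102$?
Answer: $-5502$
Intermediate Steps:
$\left(5 + 7\right) \left(-6\right) 75 - 102 = 12 \left(-6\right) 75 - 102 = \left(-72\right) 75 - 102 = -5400 - 102 = -5502$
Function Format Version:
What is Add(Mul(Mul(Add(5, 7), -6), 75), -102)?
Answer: -5502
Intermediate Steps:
Add(Mul(Mul(Add(5, 7), -6), 75), -102) = Add(Mul(Mul(12, -6), 75), -102) = Add(Mul(-72, 75), -102) = Add(-5400, -102) = -5502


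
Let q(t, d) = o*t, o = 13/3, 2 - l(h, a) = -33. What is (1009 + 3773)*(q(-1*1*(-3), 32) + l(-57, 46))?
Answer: 229536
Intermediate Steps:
l(h, a) = 35 (l(h, a) = 2 - 1*(-33) = 2 + 33 = 35)
o = 13/3 (o = 13*(⅓) = 13/3 ≈ 4.3333)
q(t, d) = 13*t/3
(1009 + 3773)*(q(-1*1*(-3), 32) + l(-57, 46)) = (1009 + 3773)*(13*(-1*1*(-3))/3 + 35) = 4782*(13*(-1*(-3))/3 + 35) = 4782*((13/3)*3 + 35) = 4782*(13 + 35) = 4782*48 = 229536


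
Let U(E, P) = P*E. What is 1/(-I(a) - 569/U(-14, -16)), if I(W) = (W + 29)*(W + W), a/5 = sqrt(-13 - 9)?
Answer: 224*I/(64960*sqrt(22) + 245831*I) ≈ 0.00035928 + 0.0004453*I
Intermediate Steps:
U(E, P) = E*P
a = 5*I*sqrt(22) (a = 5*sqrt(-13 - 9) = 5*sqrt(-22) = 5*(I*sqrt(22)) = 5*I*sqrt(22) ≈ 23.452*I)
I(W) = 2*W*(29 + W) (I(W) = (29 + W)*(2*W) = 2*W*(29 + W))
1/(-I(a) - 569/U(-14, -16)) = 1/(-2*5*I*sqrt(22)*(29 + 5*I*sqrt(22)) - 569/((-14*(-16)))) = 1/(-10*I*sqrt(22)*(29 + 5*I*sqrt(22)) - 569/224) = 1/(-569/224 - 10*I*sqrt(22)*(29 + 5*I*sqrt(22)))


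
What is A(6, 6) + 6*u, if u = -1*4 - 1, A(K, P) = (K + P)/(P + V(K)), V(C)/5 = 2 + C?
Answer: -684/23 ≈ -29.739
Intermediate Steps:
V(C) = 10 + 5*C (V(C) = 5*(2 + C) = 10 + 5*C)
A(K, P) = (K + P)/(10 + P + 5*K) (A(K, P) = (K + P)/(P + (10 + 5*K)) = (K + P)/(10 + P + 5*K))
u = -5 (u = -4 - 1 = -5)
A(6, 6) + 6*u = (6 + 6)/(10 + 6 + 5*6) + 6*(-5) = 12/(10 + 6 + 30) - 30 = 12/46 - 30 = (1/46)*12 - 30 = 6/23 - 30 = -684/23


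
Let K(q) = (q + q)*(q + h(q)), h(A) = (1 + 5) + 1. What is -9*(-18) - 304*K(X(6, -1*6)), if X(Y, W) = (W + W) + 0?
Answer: -36318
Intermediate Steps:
h(A) = 7 (h(A) = 6 + 1 = 7)
X(Y, W) = 2*W (X(Y, W) = 2*W + 0 = 2*W)
K(q) = 2*q*(7 + q) (K(q) = (q + q)*(q + 7) = (2*q)*(7 + q) = 2*q*(7 + q))
-9*(-18) - 304*K(X(6, -1*6)) = -9*(-18) - 608*2*(-1*6)*(7 + 2*(-1*6)) = 162 - 608*2*(-6)*(7 + 2*(-6)) = 162 - 608*(-12)*(7 - 12) = 162 - 608*(-12)*(-5) = 162 - 304*120 = 162 - 36480 = -36318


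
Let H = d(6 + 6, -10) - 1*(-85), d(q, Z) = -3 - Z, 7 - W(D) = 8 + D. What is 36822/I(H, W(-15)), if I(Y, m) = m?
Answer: 18411/7 ≈ 2630.1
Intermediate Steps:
W(D) = -1 - D (W(D) = 7 - (8 + D) = 7 + (-8 - D) = -1 - D)
H = 92 (H = (-3 - 1*(-10)) - 1*(-85) = (-3 + 10) + 85 = 7 + 85 = 92)
36822/I(H, W(-15)) = 36822/(-1 - 1*(-15)) = 36822/(-1 + 15) = 36822/14 = 36822*(1/14) = 18411/7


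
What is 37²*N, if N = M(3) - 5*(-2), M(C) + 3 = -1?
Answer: 8214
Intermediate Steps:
M(C) = -4 (M(C) = -3 - 1 = -4)
N = 6 (N = -4 - 5*(-2) = -4 + 10 = 6)
37²*N = 37²*6 = 1369*6 = 8214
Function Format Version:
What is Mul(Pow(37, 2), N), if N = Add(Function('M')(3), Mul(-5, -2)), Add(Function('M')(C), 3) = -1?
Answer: 8214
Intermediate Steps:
Function('M')(C) = -4 (Function('M')(C) = Add(-3, -1) = -4)
N = 6 (N = Add(-4, Mul(-5, -2)) = Add(-4, 10) = 6)
Mul(Pow(37, 2), N) = Mul(Pow(37, 2), 6) = Mul(1369, 6) = 8214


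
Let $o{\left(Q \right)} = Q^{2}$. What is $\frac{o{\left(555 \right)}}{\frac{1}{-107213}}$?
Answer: $-33024284325$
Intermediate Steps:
$\frac{o{\left(555 \right)}}{\frac{1}{-107213}} = \frac{555^{2}}{\frac{1}{-107213}} = \frac{308025}{- \frac{1}{107213}} = 308025 \left(-107213\right) = -33024284325$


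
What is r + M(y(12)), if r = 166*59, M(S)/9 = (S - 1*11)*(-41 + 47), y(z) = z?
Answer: 9848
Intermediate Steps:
M(S) = -594 + 54*S (M(S) = 9*((S - 1*11)*(-41 + 47)) = 9*((S - 11)*6) = 9*((-11 + S)*6) = 9*(-66 + 6*S) = -594 + 54*S)
r = 9794
r + M(y(12)) = 9794 + (-594 + 54*12) = 9794 + (-594 + 648) = 9794 + 54 = 9848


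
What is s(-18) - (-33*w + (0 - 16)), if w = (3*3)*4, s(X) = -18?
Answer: 1186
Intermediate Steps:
w = 36 (w = 9*4 = 36)
s(-18) - (-33*w + (0 - 16)) = -18 - (-33*36 + (0 - 16)) = -18 - (-1188 - 16) = -18 - 1*(-1204) = -18 + 1204 = 1186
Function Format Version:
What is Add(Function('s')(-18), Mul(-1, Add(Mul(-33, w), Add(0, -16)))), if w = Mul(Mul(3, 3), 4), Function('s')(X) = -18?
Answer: 1186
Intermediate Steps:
w = 36 (w = Mul(9, 4) = 36)
Add(Function('s')(-18), Mul(-1, Add(Mul(-33, w), Add(0, -16)))) = Add(-18, Mul(-1, Add(Mul(-33, 36), Add(0, -16)))) = Add(-18, Mul(-1, Add(-1188, -16))) = Add(-18, Mul(-1, -1204)) = Add(-18, 1204) = 1186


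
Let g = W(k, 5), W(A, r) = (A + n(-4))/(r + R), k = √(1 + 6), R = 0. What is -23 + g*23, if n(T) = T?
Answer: -207/5 + 23*√7/5 ≈ -29.230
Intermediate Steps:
k = √7 ≈ 2.6458
W(A, r) = (-4 + A)/r (W(A, r) = (A - 4)/(r + 0) = (-4 + A)/r)
g = -⅘ + √7/5 (g = (-4 + √7)/5 = -⅘ + √7/5 ≈ -0.27085)
-23 + g*23 = -23 + (-⅘ + √7/5)*23 = -23 + (-92/5 + 23*√7/5) = -207/5 + 23*√7/5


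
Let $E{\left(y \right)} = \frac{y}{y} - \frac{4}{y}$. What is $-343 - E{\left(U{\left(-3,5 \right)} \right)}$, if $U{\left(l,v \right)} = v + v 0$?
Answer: $- \frac{1716}{5} \approx -343.2$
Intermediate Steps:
$U{\left(l,v \right)} = v$ ($U{\left(l,v \right)} = v + 0 = v$)
$E{\left(y \right)} = 1 - \frac{4}{y}$
$-343 - E{\left(U{\left(-3,5 \right)} \right)} = -343 - \frac{-4 + 5}{5} = -343 - \frac{1}{5} \cdot 1 = -343 - \frac{1}{5} = - \frac{1716}{5}$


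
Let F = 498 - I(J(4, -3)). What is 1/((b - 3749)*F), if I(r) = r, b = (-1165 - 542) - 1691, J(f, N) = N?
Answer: -1/3580647 ≈ -2.7928e-7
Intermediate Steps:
b = -3398 (b = -1707 - 1691 = -3398)
F = 501 (F = 498 - 1*(-3) = 498 + 3 = 501)
1/((b - 3749)*F) = 1/(-3398 - 3749*501) = (1/501)/(-7147) = -1/7147*1/501 = -1/3580647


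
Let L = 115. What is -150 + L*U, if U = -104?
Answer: -12110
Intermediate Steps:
-150 + L*U = -150 + 115*(-104) = -150 - 11960 = -12110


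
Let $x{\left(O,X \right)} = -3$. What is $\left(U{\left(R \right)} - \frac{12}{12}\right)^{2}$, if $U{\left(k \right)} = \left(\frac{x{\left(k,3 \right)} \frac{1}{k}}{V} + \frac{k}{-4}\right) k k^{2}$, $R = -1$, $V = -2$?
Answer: $\frac{1}{16} \approx 0.0625$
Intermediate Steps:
$U{\left(k \right)} = k^{3} \left(- \frac{k}{4} + \frac{3}{2 k}\right)$ ($U{\left(k \right)} = \left(\frac{\left(-3\right) \frac{1}{k}}{-2} + \frac{k}{-4}\right) k k^{2} = \left(- \frac{3}{k} \left(- \frac{1}{2}\right) + k \left(- \frac{1}{4}\right)\right) k k^{2} = \left(\frac{3}{2 k} - \frac{k}{4}\right) k k^{2} = \left(- \frac{k}{4} + \frac{3}{2 k}\right) k k^{2} = k \left(- \frac{k}{4} + \frac{3}{2 k}\right) k^{2} = k^{3} \left(- \frac{k}{4} + \frac{3}{2 k}\right)$)
$\left(U{\left(R \right)} - \frac{12}{12}\right)^{2} = \left(\frac{\left(-1\right)^{2} \left(6 - \left(-1\right)^{2}\right)}{4} - \frac{12}{12}\right)^{2} = \left(\frac{1}{4} \cdot 1 \left(6 - 1\right) - 1\right)^{2} = \left(\frac{1}{4} \cdot 1 \cdot 5 - 1\right)^{2} = \left(\frac{5}{4} - 1\right)^{2} = \left(\frac{1}{4}\right)^{2} = \frac{1}{16}$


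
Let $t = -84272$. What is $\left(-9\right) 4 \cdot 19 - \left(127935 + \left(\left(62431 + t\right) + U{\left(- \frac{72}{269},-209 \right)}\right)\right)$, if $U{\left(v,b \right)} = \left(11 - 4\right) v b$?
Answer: $- \frac{28828618}{269} \approx -1.0717 \cdot 10^{5}$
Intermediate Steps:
$U{\left(v,b \right)} = 7 b v$
$\left(-9\right) 4 \cdot 19 - \left(127935 + \left(\left(62431 + t\right) + U{\left(- \frac{72}{269},-209 \right)}\right)\right) = \left(-9\right) 4 \cdot 19 - \left(127935 + \left(\left(62431 - 84272\right) + 7 \left(-209\right) \left(- \frac{72}{269}\right)\right)\right) = \left(-36\right) 19 - \left(127935 - \left(21841 + 1463 \left(\left(-72\right) \frac{1}{269}\right)\right)\right) = -684 - \left(127935 - \left(21841 + 1463 \left(- \frac{72}{269}\right)\right)\right) = -684 - \left(127935 + \left(-21841 + \frac{105336}{269}\right)\right) = -684 - \left(127935 - \frac{5769893}{269}\right) = -684 - \frac{28644622}{269} = - \frac{28828618}{269}$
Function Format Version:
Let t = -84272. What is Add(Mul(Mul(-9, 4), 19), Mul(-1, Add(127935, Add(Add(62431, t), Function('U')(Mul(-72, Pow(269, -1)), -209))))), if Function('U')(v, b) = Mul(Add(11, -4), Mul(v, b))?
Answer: Rational(-28828618, 269) ≈ -1.0717e+5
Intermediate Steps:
Function('U')(v, b) = Mul(7, b, v) (Function('U')(v, b) = Mul(7, Mul(b, v)) = Mul(7, b, v))
Add(Mul(Mul(-9, 4), 19), Mul(-1, Add(127935, Add(Add(62431, t), Function('U')(Mul(-72, Pow(269, -1)), -209))))) = Add(Mul(Mul(-9, 4), 19), Mul(-1, Add(127935, Add(Add(62431, -84272), Mul(7, -209, Mul(-72, Pow(269, -1))))))) = Add(Mul(-36, 19), Mul(-1, Add(127935, Add(-21841, Mul(7, -209, Mul(-72, Rational(1, 269))))))) = Add(-684, Mul(-1, Add(127935, Add(-21841, Mul(7, -209, Rational(-72, 269)))))) = Add(-684, Mul(-1, Add(127935, Add(-21841, Rational(105336, 269))))) = Add(-684, Mul(-1, Add(127935, Rational(-5769893, 269)))) = Add(-684, Mul(-1, Rational(28644622, 269))) = Add(-684, Rational(-28644622, 269)) = Rational(-28828618, 269)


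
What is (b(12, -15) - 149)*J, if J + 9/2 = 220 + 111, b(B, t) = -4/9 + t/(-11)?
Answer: -4786490/99 ≈ -48348.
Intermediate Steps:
b(B, t) = -4/9 - t/11 (b(B, t) = -4*⅑ + t*(-1/11) = -4/9 - t/11)
J = 653/2 (J = -9/2 + (220 + 111) = -9/2 + 331 = 653/2 ≈ 326.50)
(b(12, -15) - 149)*J = ((-4/9 - 1/11*(-15)) - 149)*(653/2) = ((-4/9 + 15/11) - 149)*(653/2) = (91/99 - 149)*(653/2) = -14660/99*653/2 = -4786490/99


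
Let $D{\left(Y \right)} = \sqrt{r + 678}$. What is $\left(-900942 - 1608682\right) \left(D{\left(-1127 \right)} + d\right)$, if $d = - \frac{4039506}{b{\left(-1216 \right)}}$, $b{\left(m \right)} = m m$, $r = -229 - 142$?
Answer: $\frac{633602575359}{92416} - 2509624 \sqrt{307} \approx -3.7116 \cdot 10^{7}$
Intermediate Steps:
$r = -371$
$b{\left(m \right)} = m^{2}$
$D{\left(Y \right)} = \sqrt{307}$ ($D{\left(Y \right)} = \sqrt{-371 + 678} = \sqrt{307}$)
$d = - \frac{2019753}{739328}$ ($d = - \frac{4039506}{\left(-1216\right)^{2}} = - \frac{4039506}{1478656} = \left(-4039506\right) \frac{1}{1478656} = - \frac{2019753}{739328} \approx -2.7319$)
$\left(-900942 - 1608682\right) \left(D{\left(-1127 \right)} + d\right) = \left(-900942 - 1608682\right) \left(\sqrt{307} - \frac{2019753}{739328}\right) = - 2509624 \left(- \frac{2019753}{739328} + \sqrt{307}\right) = \frac{633602575359}{92416} - 2509624 \sqrt{307}$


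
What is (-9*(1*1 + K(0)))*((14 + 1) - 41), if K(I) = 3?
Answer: 936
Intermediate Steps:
(-9*(1*1 + K(0)))*((14 + 1) - 41) = (-9*(1*1 + 3))*((14 + 1) - 41) = (-9*(1 + 3))*(15 - 41) = -9*4*(-26) = -36*(-26) = 936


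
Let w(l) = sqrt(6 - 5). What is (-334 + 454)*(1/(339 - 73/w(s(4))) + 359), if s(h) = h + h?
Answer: 5729700/133 ≈ 43080.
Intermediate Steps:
s(h) = 2*h
w(l) = 1 (w(l) = sqrt(1) = 1)
(-334 + 454)*(1/(339 - 73/w(s(4))) + 359) = (-334 + 454)*(1/(339 - 73/1) + 359) = 120*(1/(339 - 73*1) + 359) = 120*(1/(339 - 73) + 359) = 120*(1/266 + 359) = 120*(95495/266) = 5729700/133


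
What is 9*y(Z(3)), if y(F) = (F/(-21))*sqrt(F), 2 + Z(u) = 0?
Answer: 6*I*sqrt(2)/7 ≈ 1.2122*I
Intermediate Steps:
Z(u) = -2 (Z(u) = -2 + 0 = -2)
y(F) = -F**(3/2)/21 (y(F) = (F*(-1/21))*sqrt(F) = (-F/21)*sqrt(F) = -F**(3/2)/21)
9*y(Z(3)) = 9*(-(-2)*I*sqrt(2)/21) = 9*(2*I*sqrt(2)/21) = 6*I*sqrt(2)/7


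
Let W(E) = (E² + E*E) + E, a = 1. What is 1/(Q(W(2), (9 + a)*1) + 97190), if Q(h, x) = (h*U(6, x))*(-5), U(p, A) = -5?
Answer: 1/97440 ≈ 1.0263e-5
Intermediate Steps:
W(E) = E + 2*E² (W(E) = (E² + E²) + E = 2*E² + E = E + 2*E²)
Q(h, x) = 25*h (Q(h, x) = (h*(-5))*(-5) = -5*h*(-5) = 25*h)
1/(Q(W(2), (9 + a)*1) + 97190) = 1/(25*(2*(1 + 2*2)) + 97190) = 1/(25*(2*(1 + 4)) + 97190) = 1/(25*(2*5) + 97190) = 1/(25*10 + 97190) = 1/(250 + 97190) = 1/97440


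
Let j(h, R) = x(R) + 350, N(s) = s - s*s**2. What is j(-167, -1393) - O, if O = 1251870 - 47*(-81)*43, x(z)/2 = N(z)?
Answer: 5404672907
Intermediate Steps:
N(s) = s - s**3
x(z) = -2*z**3 + 2*z (x(z) = 2*(z - z**3) = -2*z**3 + 2*z)
j(h, R) = 350 + 2*R*(1 - R**2) (j(h, R) = 2*R*(1 - R**2) + 350 = 350 + 2*R*(1 - R**2))
O = 1415571 (O = 1251870 - (-3807)*43 = 1251870 - 1*(-163701) = 1251870 + 163701 = 1415571)
j(-167, -1393) - O = (350 - 2*(-1393)**3 + 2*(-1393)) - 1*1415571 = (350 - 2*(-2703045457) - 2786) - 1415571 = (350 + 5406090914 - 2786) - 1415571 = 5406088478 - 1415571 = 5404672907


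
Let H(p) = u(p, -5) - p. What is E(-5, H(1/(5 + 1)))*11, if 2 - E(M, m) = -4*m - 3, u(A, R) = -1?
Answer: 11/3 ≈ 3.6667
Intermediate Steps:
H(p) = -1 - p
E(M, m) = 5 + 4*m (E(M, m) = 2 - (-4*m - 3) = 2 - (-3 - 4*m) = 2 + (3 + 4*m) = 5 + 4*m)
E(-5, H(1/(5 + 1)))*11 = (5 + 4*(-1 - 1/(5 + 1)))*11 = (5 + 4*(-1 - 1/6))*11 = (5 + 4*(-7/6))*11 = (5 - 14/3)*11 = (1/3)*11 = 11/3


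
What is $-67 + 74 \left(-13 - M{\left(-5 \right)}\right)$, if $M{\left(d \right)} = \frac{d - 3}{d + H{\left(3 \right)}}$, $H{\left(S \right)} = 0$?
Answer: $- \frac{5737}{5} \approx -1147.4$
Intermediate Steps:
$M{\left(d \right)} = \frac{-3 + d}{d}$ ($M{\left(d \right)} = \frac{d - 3}{d + 0} = \frac{d - 3}{d} = \frac{-3 + d}{d}$)
$-67 + 74 \left(-13 - M{\left(-5 \right)}\right) = -67 + 74 \left(-13 - \frac{-3 - 5}{-5}\right) = -67 + 74 \left(-13 - \left(- \frac{1}{5}\right) \left(-8\right)\right) = -67 + 74 \left(-13 - \frac{8}{5}\right) = -67 + 74 \left(- \frac{73}{5}\right) = -67 - \frac{5402}{5} = - \frac{5737}{5}$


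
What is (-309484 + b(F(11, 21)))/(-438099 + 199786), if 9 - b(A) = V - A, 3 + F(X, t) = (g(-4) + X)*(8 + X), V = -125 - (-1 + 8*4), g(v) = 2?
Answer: 309075/238313 ≈ 1.2969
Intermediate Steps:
V = -156 (V = -125 - (-1 + 32) = -125 - 1*31 = -125 - 31 = -156)
F(X, t) = -3 + (2 + X)*(8 + X)
b(A) = 165 + A (b(A) = 9 - (-156 - A) = 9 + (156 + A) = 165 + A)
(-309484 + b(F(11, 21)))/(-438099 + 199786) = (-309484 + (165 + (13 + 11**2 + 10*11)))/(-438099 + 199786) = (-309484 + (165 + (13 + 121 + 110)))/(-238313) = (-309484 + (165 + 244))*(-1/238313) = (-309484 + 409)*(-1/238313) = -309075*(-1/238313) = 309075/238313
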